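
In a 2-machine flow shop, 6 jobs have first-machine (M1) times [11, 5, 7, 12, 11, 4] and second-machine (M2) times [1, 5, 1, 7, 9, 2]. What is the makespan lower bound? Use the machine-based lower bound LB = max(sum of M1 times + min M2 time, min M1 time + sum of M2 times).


LB1 = sum(M1 times) + min(M2 times) = 50 + 1 = 51
LB2 = min(M1 times) + sum(M2 times) = 4 + 25 = 29
Lower bound = max(LB1, LB2) = max(51, 29) = 51

51


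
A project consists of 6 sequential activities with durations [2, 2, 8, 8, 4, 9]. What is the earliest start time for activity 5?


Activity 5 starts after activities 1 through 4 complete.
Predecessor durations: [2, 2, 8, 8]
ES = 2 + 2 + 8 + 8 = 20

20


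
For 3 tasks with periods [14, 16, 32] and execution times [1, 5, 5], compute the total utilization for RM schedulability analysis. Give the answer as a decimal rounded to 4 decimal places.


Compute individual utilizations (exact fractions):
  Task 1: C/T = 1/14 (approx. 0.0714)
  Task 2: C/T = 5/16 (approx. 0.3125)
  Task 3: C/T = 5/32 (approx. 0.1563)
Total utilization U = 1/14 + 5/16 + 5/32 = 121/224
Rounded to 4 decimal places: U = 0.5402
RM (Liu & Layland) bound for 3 tasks = 0.779763; compare with U = 121/224 (approx. 0.540179)
U <= bound, so schedulable by RM sufficient condition.

0.5402


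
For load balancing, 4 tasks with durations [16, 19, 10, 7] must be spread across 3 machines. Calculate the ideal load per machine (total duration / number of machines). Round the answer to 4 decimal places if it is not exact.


Total processing time = 16 + 19 + 10 + 7 = 52
Number of machines = 3
Ideal balanced load = 52 / 3 = 17.3333

17.3333


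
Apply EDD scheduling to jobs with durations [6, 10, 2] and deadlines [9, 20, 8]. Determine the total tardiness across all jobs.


Sort by due date (EDD order): [(2, 8), (6, 9), (10, 20)]
Compute completion times and tardiness:
  Job 1: p=2, d=8, C=2, tardiness=max(0,2-8)=0
  Job 2: p=6, d=9, C=8, tardiness=max(0,8-9)=0
  Job 3: p=10, d=20, C=18, tardiness=max(0,18-20)=0
Total tardiness = 0

0


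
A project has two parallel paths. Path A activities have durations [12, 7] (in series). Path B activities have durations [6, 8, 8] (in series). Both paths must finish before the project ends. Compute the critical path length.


Path A total = 12 + 7 = 19
Path B total = 6 + 8 + 8 = 22
Critical path = longest path = max(19, 22) = 22

22


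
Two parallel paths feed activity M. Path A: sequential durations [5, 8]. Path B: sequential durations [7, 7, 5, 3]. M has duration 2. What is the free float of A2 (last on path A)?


ES(A2) = sum of predecessors on chain A = 5
EF(A2) = ES + duration = 5 + 8 = 13
Successor of A2 is M. ES(M) = max(sum(A), sum(B)) = max(13, 22) = 22
Free float = ES(successor) - EF(current) = 22 - 13 = 9

9


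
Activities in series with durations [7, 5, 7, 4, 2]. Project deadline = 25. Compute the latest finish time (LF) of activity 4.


LF(activity 4) = deadline - sum of successor durations
Successors: activities 5 through 5 with durations [2]
Sum of successor durations = 2
LF = 25 - 2 = 23

23


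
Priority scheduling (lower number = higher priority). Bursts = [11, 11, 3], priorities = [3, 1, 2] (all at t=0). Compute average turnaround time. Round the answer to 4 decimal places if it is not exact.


Sort by priority (ascending = highest first):
Order: [(1, 11), (2, 3), (3, 11)]
Completion times:
  Priority 1, burst=11, C=11
  Priority 2, burst=3, C=14
  Priority 3, burst=11, C=25
Average turnaround = 50/3 = 16.6667

16.6667


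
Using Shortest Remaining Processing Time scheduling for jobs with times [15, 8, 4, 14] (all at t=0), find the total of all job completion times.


Since all jobs arrive at t=0, SRPT equals SPT ordering.
SPT order: [4, 8, 14, 15]
Completion times:
  Job 1: p=4, C=4
  Job 2: p=8, C=12
  Job 3: p=14, C=26
  Job 4: p=15, C=41
Total completion time = 4 + 12 + 26 + 41 = 83

83


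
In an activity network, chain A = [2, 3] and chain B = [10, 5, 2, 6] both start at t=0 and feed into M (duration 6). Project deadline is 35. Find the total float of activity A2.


Forward pass: ES(A2) = sum of predecessors on chain A = 2
EF = ES + duration = 2 + 3 = 5
Backward pass: LF(M) = deadline = 35; LS(M) = 35 - 6 = 29
LF(A2) = LS(M) - sum(successors on chain A) = 29 - 0 = 29
LS = LF - duration = 29 - 3 = 26
Total float = LS - ES = 26 - 2 = 24

24


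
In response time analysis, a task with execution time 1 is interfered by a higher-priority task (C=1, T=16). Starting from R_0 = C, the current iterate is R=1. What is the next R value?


R_next = C + ceil(R_prev / T_hp) * C_hp
ceil(1 / 16) = ceil(0.0625) = 1
Interference = 1 * 1 = 1
R_next = 1 + 1 = 2

2


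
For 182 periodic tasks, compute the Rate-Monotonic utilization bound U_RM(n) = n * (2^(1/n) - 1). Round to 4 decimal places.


Compute 2^(1/182) = 1.0038157625
Subtract 1: 1.0038157625 - 1 = 0.0038157625
Multiply by n: 182 * 0.0038157625 = 0.6944687750
Round to 4 dp: 0.6945

0.6945


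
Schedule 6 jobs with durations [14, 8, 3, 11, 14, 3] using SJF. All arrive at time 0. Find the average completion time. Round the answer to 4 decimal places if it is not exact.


SJF order (ascending): [3, 3, 8, 11, 14, 14]
Completion times:
  Job 1: burst=3, C=3
  Job 2: burst=3, C=6
  Job 3: burst=8, C=14
  Job 4: burst=11, C=25
  Job 5: burst=14, C=39
  Job 6: burst=14, C=53
Average completion = 140/6 = 23.3333

23.3333


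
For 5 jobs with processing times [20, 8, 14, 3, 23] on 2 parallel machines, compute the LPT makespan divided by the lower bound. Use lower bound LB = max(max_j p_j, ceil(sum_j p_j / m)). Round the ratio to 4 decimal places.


LPT order: [23, 20, 14, 8, 3]
Machine loads after assignment: [34, 34]
LPT makespan = 34
Lower bound = max(max_job, ceil(total/2)) = max(23, 34) = 34
Ratio = 34 / 34 = 1.0

1.0


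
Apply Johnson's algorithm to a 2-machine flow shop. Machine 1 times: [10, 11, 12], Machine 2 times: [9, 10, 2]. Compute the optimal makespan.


Apply Johnson's rule:
  Group 1 (a <= b): []
  Group 2 (a > b): [(2, 11, 10), (1, 10, 9), (3, 12, 2)]
Optimal job order: [2, 1, 3]
Schedule:
  Job 2: M1 done at 11, M2 done at 21
  Job 1: M1 done at 21, M2 done at 30
  Job 3: M1 done at 33, M2 done at 35
Makespan = 35

35


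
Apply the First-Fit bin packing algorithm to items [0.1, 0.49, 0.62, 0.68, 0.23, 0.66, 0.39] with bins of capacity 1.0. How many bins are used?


Place items sequentially using First-Fit:
  Item 0.1 -> new Bin 1
  Item 0.49 -> Bin 1 (now 0.59)
  Item 0.62 -> new Bin 2
  Item 0.68 -> new Bin 3
  Item 0.23 -> Bin 1 (now 0.82)
  Item 0.66 -> new Bin 4
  Item 0.39 -> new Bin 5
Total bins used = 5

5


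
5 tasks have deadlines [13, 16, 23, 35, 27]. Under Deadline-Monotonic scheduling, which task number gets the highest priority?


Sort tasks by relative deadline (ascending):
  Task 1: deadline = 13
  Task 2: deadline = 16
  Task 3: deadline = 23
  Task 5: deadline = 27
  Task 4: deadline = 35
Priority order (highest first): [1, 2, 3, 5, 4]
Highest priority task = 1

1


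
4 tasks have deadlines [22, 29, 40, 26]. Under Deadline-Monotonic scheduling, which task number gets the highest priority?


Sort tasks by relative deadline (ascending):
  Task 1: deadline = 22
  Task 4: deadline = 26
  Task 2: deadline = 29
  Task 3: deadline = 40
Priority order (highest first): [1, 4, 2, 3]
Highest priority task = 1

1


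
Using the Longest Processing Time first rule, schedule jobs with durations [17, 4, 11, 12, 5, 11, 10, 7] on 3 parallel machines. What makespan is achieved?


Sort jobs in decreasing order (LPT): [17, 12, 11, 11, 10, 7, 5, 4]
Assign each job to the least loaded machine:
  Machine 1: jobs [17, 7], load = 24
  Machine 2: jobs [12, 10, 5], load = 27
  Machine 3: jobs [11, 11, 4], load = 26
Makespan = max load = 27

27


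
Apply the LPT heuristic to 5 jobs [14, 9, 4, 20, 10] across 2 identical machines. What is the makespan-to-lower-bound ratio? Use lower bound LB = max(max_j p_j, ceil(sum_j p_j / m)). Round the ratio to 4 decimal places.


LPT order: [20, 14, 10, 9, 4]
Machine loads after assignment: [29, 28]
LPT makespan = 29
Lower bound = max(max_job, ceil(total/2)) = max(20, 29) = 29
Ratio = 29 / 29 = 1.0

1.0


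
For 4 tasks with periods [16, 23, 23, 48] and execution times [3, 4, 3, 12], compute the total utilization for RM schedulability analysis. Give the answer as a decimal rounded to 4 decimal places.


Compute individual utilizations (exact fractions):
  Task 1: C/T = 3/16 (approx. 0.1875)
  Task 2: C/T = 4/23 (approx. 0.1739)
  Task 3: C/T = 3/23 (approx. 0.1304)
  Task 4: C/T = 12/48 = 1/4 (approx. 0.25)
Total utilization U = 3/16 + 4/23 + 3/23 + 1/4 = 273/368
Rounded to 4 decimal places: U = 0.7418
RM (Liu & Layland) bound for 4 tasks = 0.756828; compare with U = 273/368 (approx. 0.741848)
U <= bound, so schedulable by RM sufficient condition.

0.7418


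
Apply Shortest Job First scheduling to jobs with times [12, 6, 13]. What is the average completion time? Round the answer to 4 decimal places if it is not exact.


SJF order (ascending): [6, 12, 13]
Completion times:
  Job 1: burst=6, C=6
  Job 2: burst=12, C=18
  Job 3: burst=13, C=31
Average completion = 55/3 = 18.3333

18.3333


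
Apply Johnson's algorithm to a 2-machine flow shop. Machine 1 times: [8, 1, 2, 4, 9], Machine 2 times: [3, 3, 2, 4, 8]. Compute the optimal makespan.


Apply Johnson's rule:
  Group 1 (a <= b): [(2, 1, 3), (3, 2, 2), (4, 4, 4)]
  Group 2 (a > b): [(5, 9, 8), (1, 8, 3)]
Optimal job order: [2, 3, 4, 5, 1]
Schedule:
  Job 2: M1 done at 1, M2 done at 4
  Job 3: M1 done at 3, M2 done at 6
  Job 4: M1 done at 7, M2 done at 11
  Job 5: M1 done at 16, M2 done at 24
  Job 1: M1 done at 24, M2 done at 27
Makespan = 27

27


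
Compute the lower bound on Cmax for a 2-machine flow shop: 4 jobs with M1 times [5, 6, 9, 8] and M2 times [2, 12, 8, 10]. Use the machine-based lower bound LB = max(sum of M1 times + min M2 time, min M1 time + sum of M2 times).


LB1 = sum(M1 times) + min(M2 times) = 28 + 2 = 30
LB2 = min(M1 times) + sum(M2 times) = 5 + 32 = 37
Lower bound = max(LB1, LB2) = max(30, 37) = 37

37


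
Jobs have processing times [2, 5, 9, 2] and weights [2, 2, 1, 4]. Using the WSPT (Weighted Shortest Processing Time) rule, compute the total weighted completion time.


Compute p/w ratios and sort ascending (WSPT): [(2, 4), (2, 2), (5, 2), (9, 1)]
Compute weighted completion times:
  Job (p=2,w=4): C=2, w*C=4*2=8
  Job (p=2,w=2): C=4, w*C=2*4=8
  Job (p=5,w=2): C=9, w*C=2*9=18
  Job (p=9,w=1): C=18, w*C=1*18=18
Total weighted completion time = 52

52


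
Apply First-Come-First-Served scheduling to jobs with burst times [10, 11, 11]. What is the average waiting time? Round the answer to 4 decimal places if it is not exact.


FCFS order (as given): [10, 11, 11]
Waiting times:
  Job 1: wait = 0
  Job 2: wait = 10
  Job 3: wait = 21
Sum of waiting times = 31
Average waiting time = 31/3 = 10.3333

10.3333


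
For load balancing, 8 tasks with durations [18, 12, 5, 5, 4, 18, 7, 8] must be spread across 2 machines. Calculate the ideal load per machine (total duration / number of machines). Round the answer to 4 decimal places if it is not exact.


Total processing time = 18 + 12 + 5 + 5 + 4 + 18 + 7 + 8 = 77
Number of machines = 2
Ideal balanced load = 77 / 2 = 38.5

38.5


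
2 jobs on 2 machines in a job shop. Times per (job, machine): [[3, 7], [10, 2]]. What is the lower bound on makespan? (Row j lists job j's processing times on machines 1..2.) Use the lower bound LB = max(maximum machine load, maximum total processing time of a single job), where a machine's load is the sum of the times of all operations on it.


Machine loads:
  Machine 1: 3 + 10 = 13
  Machine 2: 7 + 2 = 9
Max machine load = 13
Job totals:
  Job 1: 10
  Job 2: 12
Max job total = 12
Lower bound = max(13, 12) = 13

13


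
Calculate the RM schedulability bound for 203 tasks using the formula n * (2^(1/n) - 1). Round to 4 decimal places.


Compute 2^(1/203) = 1.0034203542
Subtract 1: 1.0034203542 - 1 = 0.0034203542
Multiply by n: 203 * 0.0034203542 = 0.6943319026
Round to 4 dp: 0.6943

0.6943


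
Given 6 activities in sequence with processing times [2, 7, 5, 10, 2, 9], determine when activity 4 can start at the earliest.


Activity 4 starts after activities 1 through 3 complete.
Predecessor durations: [2, 7, 5]
ES = 2 + 7 + 5 = 14

14


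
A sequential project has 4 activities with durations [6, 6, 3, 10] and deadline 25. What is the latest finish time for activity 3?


LF(activity 3) = deadline - sum of successor durations
Successors: activities 4 through 4 with durations [10]
Sum of successor durations = 10
LF = 25 - 10 = 15

15


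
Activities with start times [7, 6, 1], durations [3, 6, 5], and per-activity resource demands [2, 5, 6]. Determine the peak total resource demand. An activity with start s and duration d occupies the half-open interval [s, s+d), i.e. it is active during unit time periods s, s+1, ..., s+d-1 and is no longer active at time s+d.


Each activity i is active on [start_i, start_i + duration_i).
Compute total resource usage per time slot:
  t=0: active resources = [], total = 0
  t=1: active resources = [6], total = 6
  t=2: active resources = [6], total = 6
  t=3: active resources = [6], total = 6
  t=4: active resources = [6], total = 6
  t=5: active resources = [6], total = 6
  t=6: active resources = [5], total = 5
  t=7: active resources = [2, 5], total = 7
  t=8: active resources = [2, 5], total = 7
  t=9: active resources = [2, 5], total = 7
  t=10: active resources = [5], total = 5
  t=11: active resources = [5], total = 5
Peak resource demand = 7

7


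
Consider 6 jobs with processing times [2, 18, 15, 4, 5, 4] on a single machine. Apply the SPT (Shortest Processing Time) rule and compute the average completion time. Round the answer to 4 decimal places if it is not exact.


Sort jobs by processing time (SPT order): [2, 4, 4, 5, 15, 18]
Compute completion times sequentially:
  Job 1: processing = 2, completes at 2
  Job 2: processing = 4, completes at 6
  Job 3: processing = 4, completes at 10
  Job 4: processing = 5, completes at 15
  Job 5: processing = 15, completes at 30
  Job 6: processing = 18, completes at 48
Sum of completion times = 111
Average completion time = 111/6 = 18.5

18.5


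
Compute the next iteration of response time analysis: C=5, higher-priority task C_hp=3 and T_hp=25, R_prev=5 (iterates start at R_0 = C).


R_next = C + ceil(R_prev / T_hp) * C_hp
ceil(5 / 25) = ceil(0.2) = 1
Interference = 1 * 3 = 3
R_next = 5 + 3 = 8

8


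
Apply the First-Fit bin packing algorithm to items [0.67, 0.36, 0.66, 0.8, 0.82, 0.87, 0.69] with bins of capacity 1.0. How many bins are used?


Place items sequentially using First-Fit:
  Item 0.67 -> new Bin 1
  Item 0.36 -> new Bin 2
  Item 0.66 -> new Bin 3
  Item 0.8 -> new Bin 4
  Item 0.82 -> new Bin 5
  Item 0.87 -> new Bin 6
  Item 0.69 -> new Bin 7
Total bins used = 7

7


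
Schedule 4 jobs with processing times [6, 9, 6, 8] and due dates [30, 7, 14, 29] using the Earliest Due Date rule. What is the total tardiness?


Sort by due date (EDD order): [(9, 7), (6, 14), (8, 29), (6, 30)]
Compute completion times and tardiness:
  Job 1: p=9, d=7, C=9, tardiness=max(0,9-7)=2
  Job 2: p=6, d=14, C=15, tardiness=max(0,15-14)=1
  Job 3: p=8, d=29, C=23, tardiness=max(0,23-29)=0
  Job 4: p=6, d=30, C=29, tardiness=max(0,29-30)=0
Total tardiness = 3

3


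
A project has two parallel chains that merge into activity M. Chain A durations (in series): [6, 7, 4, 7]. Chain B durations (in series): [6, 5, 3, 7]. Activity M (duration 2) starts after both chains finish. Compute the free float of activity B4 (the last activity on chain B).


ES(B4) = sum of predecessors on chain B = 14
EF(B4) = ES + duration = 14 + 7 = 21
Successor of B4 is M. ES(M) = max(sum(A), sum(B)) = max(24, 21) = 24
Free float = ES(successor) - EF(current) = 24 - 21 = 3

3


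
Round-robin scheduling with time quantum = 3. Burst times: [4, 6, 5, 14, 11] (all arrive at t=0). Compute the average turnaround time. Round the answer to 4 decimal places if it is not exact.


Time quantum = 3
Execution trace:
  J1 runs 3 units, time = 3
  J2 runs 3 units, time = 6
  J3 runs 3 units, time = 9
  J4 runs 3 units, time = 12
  J5 runs 3 units, time = 15
  J1 runs 1 units, time = 16
  J2 runs 3 units, time = 19
  J3 runs 2 units, time = 21
  J4 runs 3 units, time = 24
  J5 runs 3 units, time = 27
  J4 runs 3 units, time = 30
  J5 runs 3 units, time = 33
  J4 runs 3 units, time = 36
  J5 runs 2 units, time = 38
  J4 runs 2 units, time = 40
Finish times: [16, 19, 21, 40, 38]
Average turnaround = 134/5 = 26.8

26.8


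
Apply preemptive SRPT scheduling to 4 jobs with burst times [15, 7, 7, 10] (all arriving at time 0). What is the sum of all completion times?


Since all jobs arrive at t=0, SRPT equals SPT ordering.
SPT order: [7, 7, 10, 15]
Completion times:
  Job 1: p=7, C=7
  Job 2: p=7, C=14
  Job 3: p=10, C=24
  Job 4: p=15, C=39
Total completion time = 7 + 14 + 24 + 39 = 84

84


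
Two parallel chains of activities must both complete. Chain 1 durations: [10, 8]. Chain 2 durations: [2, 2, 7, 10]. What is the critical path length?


Path A total = 10 + 8 = 18
Path B total = 2 + 2 + 7 + 10 = 21
Critical path = longest path = max(18, 21) = 21

21


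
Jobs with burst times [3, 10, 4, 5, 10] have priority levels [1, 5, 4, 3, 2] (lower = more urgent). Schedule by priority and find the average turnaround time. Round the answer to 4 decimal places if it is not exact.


Sort by priority (ascending = highest first):
Order: [(1, 3), (2, 10), (3, 5), (4, 4), (5, 10)]
Completion times:
  Priority 1, burst=3, C=3
  Priority 2, burst=10, C=13
  Priority 3, burst=5, C=18
  Priority 4, burst=4, C=22
  Priority 5, burst=10, C=32
Average turnaround = 88/5 = 17.6

17.6


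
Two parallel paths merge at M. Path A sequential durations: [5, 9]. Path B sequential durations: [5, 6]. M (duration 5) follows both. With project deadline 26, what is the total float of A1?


Forward pass: ES(A1) = sum of predecessors on chain A = 0
EF = ES + duration = 0 + 5 = 5
Backward pass: LF(M) = deadline = 26; LS(M) = 26 - 5 = 21
LF(A1) = LS(M) - sum(successors on chain A) = 21 - 9 = 12
LS = LF - duration = 12 - 5 = 7
Total float = LS - ES = 7 - 0 = 7

7


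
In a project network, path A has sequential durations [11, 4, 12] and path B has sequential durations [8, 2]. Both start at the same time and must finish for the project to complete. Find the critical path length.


Path A total = 11 + 4 + 12 = 27
Path B total = 8 + 2 = 10
Critical path = longest path = max(27, 10) = 27

27


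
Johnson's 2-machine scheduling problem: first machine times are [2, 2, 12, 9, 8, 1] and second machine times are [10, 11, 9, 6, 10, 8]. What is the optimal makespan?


Apply Johnson's rule:
  Group 1 (a <= b): [(6, 1, 8), (1, 2, 10), (2, 2, 11), (5, 8, 10)]
  Group 2 (a > b): [(3, 12, 9), (4, 9, 6)]
Optimal job order: [6, 1, 2, 5, 3, 4]
Schedule:
  Job 6: M1 done at 1, M2 done at 9
  Job 1: M1 done at 3, M2 done at 19
  Job 2: M1 done at 5, M2 done at 30
  Job 5: M1 done at 13, M2 done at 40
  Job 3: M1 done at 25, M2 done at 49
  Job 4: M1 done at 34, M2 done at 55
Makespan = 55

55


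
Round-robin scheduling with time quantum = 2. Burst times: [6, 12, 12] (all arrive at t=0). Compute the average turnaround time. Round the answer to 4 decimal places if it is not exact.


Time quantum = 2
Execution trace:
  J1 runs 2 units, time = 2
  J2 runs 2 units, time = 4
  J3 runs 2 units, time = 6
  J1 runs 2 units, time = 8
  J2 runs 2 units, time = 10
  J3 runs 2 units, time = 12
  J1 runs 2 units, time = 14
  J2 runs 2 units, time = 16
  J3 runs 2 units, time = 18
  J2 runs 2 units, time = 20
  J3 runs 2 units, time = 22
  J2 runs 2 units, time = 24
  J3 runs 2 units, time = 26
  J2 runs 2 units, time = 28
  J3 runs 2 units, time = 30
Finish times: [14, 28, 30]
Average turnaround = 72/3 = 24.0

24.0


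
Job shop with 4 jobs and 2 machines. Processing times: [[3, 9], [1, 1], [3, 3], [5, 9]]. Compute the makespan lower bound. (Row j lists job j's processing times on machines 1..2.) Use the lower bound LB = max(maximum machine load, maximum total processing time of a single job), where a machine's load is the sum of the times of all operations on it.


Machine loads:
  Machine 1: 3 + 1 + 3 + 5 = 12
  Machine 2: 9 + 1 + 3 + 9 = 22
Max machine load = 22
Job totals:
  Job 1: 12
  Job 2: 2
  Job 3: 6
  Job 4: 14
Max job total = 14
Lower bound = max(22, 14) = 22

22


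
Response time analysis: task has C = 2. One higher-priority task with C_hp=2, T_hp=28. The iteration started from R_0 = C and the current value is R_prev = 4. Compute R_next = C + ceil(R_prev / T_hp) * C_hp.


R_next = C + ceil(R_prev / T_hp) * C_hp
ceil(4 / 28) = ceil(0.1429) = 1
Interference = 1 * 2 = 2
R_next = 2 + 2 = 4
R_next = R_prev, so the iteration has converged (response time = 4).

4


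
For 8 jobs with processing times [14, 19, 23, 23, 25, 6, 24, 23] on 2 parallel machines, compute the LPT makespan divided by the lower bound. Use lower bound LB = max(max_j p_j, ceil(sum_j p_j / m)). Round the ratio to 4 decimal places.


LPT order: [25, 24, 23, 23, 23, 19, 14, 6]
Machine loads after assignment: [81, 76]
LPT makespan = 81
Lower bound = max(max_job, ceil(total/2)) = max(25, 79) = 79
Ratio = 81 / 79 = 1.0253

1.0253


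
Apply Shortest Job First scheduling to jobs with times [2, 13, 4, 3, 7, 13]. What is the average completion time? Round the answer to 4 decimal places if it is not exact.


SJF order (ascending): [2, 3, 4, 7, 13, 13]
Completion times:
  Job 1: burst=2, C=2
  Job 2: burst=3, C=5
  Job 3: burst=4, C=9
  Job 4: burst=7, C=16
  Job 5: burst=13, C=29
  Job 6: burst=13, C=42
Average completion = 103/6 = 17.1667

17.1667


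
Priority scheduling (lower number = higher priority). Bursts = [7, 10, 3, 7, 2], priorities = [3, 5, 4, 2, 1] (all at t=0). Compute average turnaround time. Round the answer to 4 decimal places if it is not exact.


Sort by priority (ascending = highest first):
Order: [(1, 2), (2, 7), (3, 7), (4, 3), (5, 10)]
Completion times:
  Priority 1, burst=2, C=2
  Priority 2, burst=7, C=9
  Priority 3, burst=7, C=16
  Priority 4, burst=3, C=19
  Priority 5, burst=10, C=29
Average turnaround = 75/5 = 15.0

15.0


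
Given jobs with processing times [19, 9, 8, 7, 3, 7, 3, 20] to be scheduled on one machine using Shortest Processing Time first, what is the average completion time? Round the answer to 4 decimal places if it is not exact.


Sort jobs by processing time (SPT order): [3, 3, 7, 7, 8, 9, 19, 20]
Compute completion times sequentially:
  Job 1: processing = 3, completes at 3
  Job 2: processing = 3, completes at 6
  Job 3: processing = 7, completes at 13
  Job 4: processing = 7, completes at 20
  Job 5: processing = 8, completes at 28
  Job 6: processing = 9, completes at 37
  Job 7: processing = 19, completes at 56
  Job 8: processing = 20, completes at 76
Sum of completion times = 239
Average completion time = 239/8 = 29.875

29.875


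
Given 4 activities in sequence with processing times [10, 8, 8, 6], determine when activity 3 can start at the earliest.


Activity 3 starts after activities 1 through 2 complete.
Predecessor durations: [10, 8]
ES = 10 + 8 = 18

18


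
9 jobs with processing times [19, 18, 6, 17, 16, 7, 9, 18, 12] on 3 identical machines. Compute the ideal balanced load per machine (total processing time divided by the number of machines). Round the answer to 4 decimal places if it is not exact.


Total processing time = 19 + 18 + 6 + 17 + 16 + 7 + 9 + 18 + 12 = 122
Number of machines = 3
Ideal balanced load = 122 / 3 = 40.6667

40.6667


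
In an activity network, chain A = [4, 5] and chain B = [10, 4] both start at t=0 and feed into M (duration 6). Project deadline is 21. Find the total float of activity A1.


Forward pass: ES(A1) = sum of predecessors on chain A = 0
EF = ES + duration = 0 + 4 = 4
Backward pass: LF(M) = deadline = 21; LS(M) = 21 - 6 = 15
LF(A1) = LS(M) - sum(successors on chain A) = 15 - 5 = 10
LS = LF - duration = 10 - 4 = 6
Total float = LS - ES = 6 - 0 = 6

6


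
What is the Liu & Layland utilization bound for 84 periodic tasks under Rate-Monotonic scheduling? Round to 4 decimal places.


Compute 2^(1/84) = 1.0082858917
Subtract 1: 1.0082858917 - 1 = 0.0082858917
Multiply by n: 84 * 0.0082858917 = 0.6960149028
Round to 4 dp: 0.6960

0.6960


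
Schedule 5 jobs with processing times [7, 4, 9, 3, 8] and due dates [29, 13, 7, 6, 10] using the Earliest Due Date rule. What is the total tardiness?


Sort by due date (EDD order): [(3, 6), (9, 7), (8, 10), (4, 13), (7, 29)]
Compute completion times and tardiness:
  Job 1: p=3, d=6, C=3, tardiness=max(0,3-6)=0
  Job 2: p=9, d=7, C=12, tardiness=max(0,12-7)=5
  Job 3: p=8, d=10, C=20, tardiness=max(0,20-10)=10
  Job 4: p=4, d=13, C=24, tardiness=max(0,24-13)=11
  Job 5: p=7, d=29, C=31, tardiness=max(0,31-29)=2
Total tardiness = 28

28


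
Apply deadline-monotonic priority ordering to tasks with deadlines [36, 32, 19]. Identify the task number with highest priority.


Sort tasks by relative deadline (ascending):
  Task 3: deadline = 19
  Task 2: deadline = 32
  Task 1: deadline = 36
Priority order (highest first): [3, 2, 1]
Highest priority task = 3

3


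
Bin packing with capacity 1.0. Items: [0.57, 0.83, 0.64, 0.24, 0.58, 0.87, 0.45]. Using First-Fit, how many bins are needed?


Place items sequentially using First-Fit:
  Item 0.57 -> new Bin 1
  Item 0.83 -> new Bin 2
  Item 0.64 -> new Bin 3
  Item 0.24 -> Bin 1 (now 0.81)
  Item 0.58 -> new Bin 4
  Item 0.87 -> new Bin 5
  Item 0.45 -> new Bin 6
Total bins used = 6

6


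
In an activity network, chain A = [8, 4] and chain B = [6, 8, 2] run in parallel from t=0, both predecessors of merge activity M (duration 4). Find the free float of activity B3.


ES(B3) = sum of predecessors on chain B = 14
EF(B3) = ES + duration = 14 + 2 = 16
Successor of B3 is M. ES(M) = max(sum(A), sum(B)) = max(12, 16) = 16
Free float = ES(successor) - EF(current) = 16 - 16 = 0

0


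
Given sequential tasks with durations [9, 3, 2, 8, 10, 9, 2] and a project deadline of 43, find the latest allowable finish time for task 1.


LF(activity 1) = deadline - sum of successor durations
Successors: activities 2 through 7 with durations [3, 2, 8, 10, 9, 2]
Sum of successor durations = 34
LF = 43 - 34 = 9

9


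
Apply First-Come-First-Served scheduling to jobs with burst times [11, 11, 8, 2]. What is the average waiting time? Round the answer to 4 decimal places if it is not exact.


FCFS order (as given): [11, 11, 8, 2]
Waiting times:
  Job 1: wait = 0
  Job 2: wait = 11
  Job 3: wait = 22
  Job 4: wait = 30
Sum of waiting times = 63
Average waiting time = 63/4 = 15.75

15.75


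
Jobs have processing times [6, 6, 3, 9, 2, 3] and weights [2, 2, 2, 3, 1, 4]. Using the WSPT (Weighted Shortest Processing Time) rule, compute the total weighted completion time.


Compute p/w ratios and sort ascending (WSPT): [(3, 4), (3, 2), (2, 1), (6, 2), (6, 2), (9, 3)]
Compute weighted completion times:
  Job (p=3,w=4): C=3, w*C=4*3=12
  Job (p=3,w=2): C=6, w*C=2*6=12
  Job (p=2,w=1): C=8, w*C=1*8=8
  Job (p=6,w=2): C=14, w*C=2*14=28
  Job (p=6,w=2): C=20, w*C=2*20=40
  Job (p=9,w=3): C=29, w*C=3*29=87
Total weighted completion time = 187

187


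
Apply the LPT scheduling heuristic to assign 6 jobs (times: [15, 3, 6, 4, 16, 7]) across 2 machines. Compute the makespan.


Sort jobs in decreasing order (LPT): [16, 15, 7, 6, 4, 3]
Assign each job to the least loaded machine:
  Machine 1: jobs [16, 6, 4], load = 26
  Machine 2: jobs [15, 7, 3], load = 25
Makespan = max load = 26

26


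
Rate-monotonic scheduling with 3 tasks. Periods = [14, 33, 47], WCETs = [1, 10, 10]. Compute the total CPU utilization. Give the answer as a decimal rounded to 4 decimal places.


Compute individual utilizations (exact fractions):
  Task 1: C/T = 1/14 (approx. 0.0714)
  Task 2: C/T = 10/33 (approx. 0.303)
  Task 3: C/T = 10/47 (approx. 0.2128)
Total utilization U = 1/14 + 10/33 + 10/47 = 12751/21714
Rounded to 4 decimal places: U = 0.5872
RM (Liu & Layland) bound for 3 tasks = 0.779763; compare with U = 12751/21714 (approx. 0.587225)
U <= bound, so schedulable by RM sufficient condition.

0.5872


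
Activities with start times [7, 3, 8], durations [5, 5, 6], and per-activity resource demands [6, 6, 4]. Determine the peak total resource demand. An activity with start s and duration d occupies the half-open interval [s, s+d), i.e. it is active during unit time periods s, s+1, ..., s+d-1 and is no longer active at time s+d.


Each activity i is active on [start_i, start_i + duration_i).
Compute total resource usage per time slot:
  t=0: active resources = [], total = 0
  t=1: active resources = [], total = 0
  t=2: active resources = [], total = 0
  t=3: active resources = [6], total = 6
  t=4: active resources = [6], total = 6
  t=5: active resources = [6], total = 6
  t=6: active resources = [6], total = 6
  t=7: active resources = [6, 6], total = 12
  t=8: active resources = [6, 4], total = 10
  t=9: active resources = [6, 4], total = 10
  t=10: active resources = [6, 4], total = 10
  t=11: active resources = [6, 4], total = 10
  t=12: active resources = [4], total = 4
  t=13: active resources = [4], total = 4
Peak resource demand = 12

12


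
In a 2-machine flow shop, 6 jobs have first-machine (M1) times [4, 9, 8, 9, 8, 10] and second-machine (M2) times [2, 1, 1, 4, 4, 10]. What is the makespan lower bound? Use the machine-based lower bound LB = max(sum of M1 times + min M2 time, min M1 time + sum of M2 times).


LB1 = sum(M1 times) + min(M2 times) = 48 + 1 = 49
LB2 = min(M1 times) + sum(M2 times) = 4 + 22 = 26
Lower bound = max(LB1, LB2) = max(49, 26) = 49

49


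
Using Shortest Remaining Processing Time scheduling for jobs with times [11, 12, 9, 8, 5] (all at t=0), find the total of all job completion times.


Since all jobs arrive at t=0, SRPT equals SPT ordering.
SPT order: [5, 8, 9, 11, 12]
Completion times:
  Job 1: p=5, C=5
  Job 2: p=8, C=13
  Job 3: p=9, C=22
  Job 4: p=11, C=33
  Job 5: p=12, C=45
Total completion time = 5 + 13 + 22 + 33 + 45 = 118

118


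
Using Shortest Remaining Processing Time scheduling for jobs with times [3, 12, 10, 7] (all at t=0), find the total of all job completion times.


Since all jobs arrive at t=0, SRPT equals SPT ordering.
SPT order: [3, 7, 10, 12]
Completion times:
  Job 1: p=3, C=3
  Job 2: p=7, C=10
  Job 3: p=10, C=20
  Job 4: p=12, C=32
Total completion time = 3 + 10 + 20 + 32 = 65

65


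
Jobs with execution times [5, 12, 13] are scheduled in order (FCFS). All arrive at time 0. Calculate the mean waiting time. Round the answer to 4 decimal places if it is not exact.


FCFS order (as given): [5, 12, 13]
Waiting times:
  Job 1: wait = 0
  Job 2: wait = 5
  Job 3: wait = 17
Sum of waiting times = 22
Average waiting time = 22/3 = 7.3333

7.3333


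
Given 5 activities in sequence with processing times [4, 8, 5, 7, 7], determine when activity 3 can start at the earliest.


Activity 3 starts after activities 1 through 2 complete.
Predecessor durations: [4, 8]
ES = 4 + 8 = 12

12


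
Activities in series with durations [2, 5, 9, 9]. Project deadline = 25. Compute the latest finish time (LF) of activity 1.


LF(activity 1) = deadline - sum of successor durations
Successors: activities 2 through 4 with durations [5, 9, 9]
Sum of successor durations = 23
LF = 25 - 23 = 2

2


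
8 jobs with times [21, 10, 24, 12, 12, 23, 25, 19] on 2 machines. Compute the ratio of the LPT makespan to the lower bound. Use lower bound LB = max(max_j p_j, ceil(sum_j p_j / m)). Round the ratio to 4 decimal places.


LPT order: [25, 24, 23, 21, 19, 12, 12, 10]
Machine loads after assignment: [75, 71]
LPT makespan = 75
Lower bound = max(max_job, ceil(total/2)) = max(25, 73) = 73
Ratio = 75 / 73 = 1.0274

1.0274


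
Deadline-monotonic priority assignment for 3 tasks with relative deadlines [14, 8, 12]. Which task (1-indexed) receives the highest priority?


Sort tasks by relative deadline (ascending):
  Task 2: deadline = 8
  Task 3: deadline = 12
  Task 1: deadline = 14
Priority order (highest first): [2, 3, 1]
Highest priority task = 2

2


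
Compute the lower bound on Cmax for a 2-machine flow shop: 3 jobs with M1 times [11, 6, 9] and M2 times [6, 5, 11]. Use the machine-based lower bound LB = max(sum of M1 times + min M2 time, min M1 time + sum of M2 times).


LB1 = sum(M1 times) + min(M2 times) = 26 + 5 = 31
LB2 = min(M1 times) + sum(M2 times) = 6 + 22 = 28
Lower bound = max(LB1, LB2) = max(31, 28) = 31

31


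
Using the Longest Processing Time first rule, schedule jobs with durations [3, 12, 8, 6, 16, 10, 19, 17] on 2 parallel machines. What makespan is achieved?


Sort jobs in decreasing order (LPT): [19, 17, 16, 12, 10, 8, 6, 3]
Assign each job to the least loaded machine:
  Machine 1: jobs [19, 12, 10, 6], load = 47
  Machine 2: jobs [17, 16, 8, 3], load = 44
Makespan = max load = 47

47


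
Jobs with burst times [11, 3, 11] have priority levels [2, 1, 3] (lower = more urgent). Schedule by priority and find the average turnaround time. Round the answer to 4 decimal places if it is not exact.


Sort by priority (ascending = highest first):
Order: [(1, 3), (2, 11), (3, 11)]
Completion times:
  Priority 1, burst=3, C=3
  Priority 2, burst=11, C=14
  Priority 3, burst=11, C=25
Average turnaround = 42/3 = 14.0

14.0


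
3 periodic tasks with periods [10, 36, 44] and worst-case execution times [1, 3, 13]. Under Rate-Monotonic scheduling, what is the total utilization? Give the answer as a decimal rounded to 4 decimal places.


Compute individual utilizations (exact fractions):
  Task 1: C/T = 1/10 (approx. 0.1)
  Task 2: C/T = 3/36 = 1/12 (approx. 0.0833)
  Task 3: C/T = 13/44 (approx. 0.2955)
Total utilization U = 1/10 + 1/12 + 13/44 = 79/165
Rounded to 4 decimal places: U = 0.4788
RM (Liu & Layland) bound for 3 tasks = 0.779763; compare with U = 79/165 (approx. 0.478788)
U <= bound, so schedulable by RM sufficient condition.

0.4788


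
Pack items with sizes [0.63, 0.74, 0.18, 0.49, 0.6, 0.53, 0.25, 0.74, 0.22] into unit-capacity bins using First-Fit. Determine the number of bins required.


Place items sequentially using First-Fit:
  Item 0.63 -> new Bin 1
  Item 0.74 -> new Bin 2
  Item 0.18 -> Bin 1 (now 0.81)
  Item 0.49 -> new Bin 3
  Item 0.6 -> new Bin 4
  Item 0.53 -> new Bin 5
  Item 0.25 -> Bin 2 (now 0.99)
  Item 0.74 -> new Bin 6
  Item 0.22 -> Bin 3 (now 0.71)
Total bins used = 6

6


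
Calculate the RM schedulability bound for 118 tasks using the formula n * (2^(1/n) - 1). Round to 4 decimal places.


Compute 2^(1/118) = 1.0058914152
Subtract 1: 1.0058914152 - 1 = 0.0058914152
Multiply by n: 118 * 0.0058914152 = 0.6951869936
Round to 4 dp: 0.6952

0.6952


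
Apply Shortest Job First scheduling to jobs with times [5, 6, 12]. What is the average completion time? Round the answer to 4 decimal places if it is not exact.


SJF order (ascending): [5, 6, 12]
Completion times:
  Job 1: burst=5, C=5
  Job 2: burst=6, C=11
  Job 3: burst=12, C=23
Average completion = 39/3 = 13.0

13.0


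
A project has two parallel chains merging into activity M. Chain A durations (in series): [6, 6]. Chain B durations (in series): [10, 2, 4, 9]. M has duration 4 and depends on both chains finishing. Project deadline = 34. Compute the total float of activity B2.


Forward pass: ES(B2) = sum of predecessors on chain B = 10
EF = ES + duration = 10 + 2 = 12
Backward pass: LF(M) = deadline = 34; LS(M) = 34 - 4 = 30
LF(B2) = LS(M) - sum(successors on chain B) = 30 - 13 = 17
LS = LF - duration = 17 - 2 = 15
Total float = LS - ES = 15 - 10 = 5

5


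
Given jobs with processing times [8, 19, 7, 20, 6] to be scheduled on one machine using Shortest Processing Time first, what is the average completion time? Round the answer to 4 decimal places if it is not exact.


Sort jobs by processing time (SPT order): [6, 7, 8, 19, 20]
Compute completion times sequentially:
  Job 1: processing = 6, completes at 6
  Job 2: processing = 7, completes at 13
  Job 3: processing = 8, completes at 21
  Job 4: processing = 19, completes at 40
  Job 5: processing = 20, completes at 60
Sum of completion times = 140
Average completion time = 140/5 = 28.0

28.0


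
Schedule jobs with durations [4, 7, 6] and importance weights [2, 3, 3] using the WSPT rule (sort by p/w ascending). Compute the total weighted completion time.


Compute p/w ratios and sort ascending (WSPT): [(4, 2), (6, 3), (7, 3)]
Compute weighted completion times:
  Job (p=4,w=2): C=4, w*C=2*4=8
  Job (p=6,w=3): C=10, w*C=3*10=30
  Job (p=7,w=3): C=17, w*C=3*17=51
Total weighted completion time = 89

89


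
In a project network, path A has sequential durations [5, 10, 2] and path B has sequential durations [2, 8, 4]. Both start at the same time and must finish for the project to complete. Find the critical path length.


Path A total = 5 + 10 + 2 = 17
Path B total = 2 + 8 + 4 = 14
Critical path = longest path = max(17, 14) = 17

17


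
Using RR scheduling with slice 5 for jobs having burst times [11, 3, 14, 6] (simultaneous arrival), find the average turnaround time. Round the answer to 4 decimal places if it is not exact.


Time quantum = 5
Execution trace:
  J1 runs 5 units, time = 5
  J2 runs 3 units, time = 8
  J3 runs 5 units, time = 13
  J4 runs 5 units, time = 18
  J1 runs 5 units, time = 23
  J3 runs 5 units, time = 28
  J4 runs 1 units, time = 29
  J1 runs 1 units, time = 30
  J3 runs 4 units, time = 34
Finish times: [30, 8, 34, 29]
Average turnaround = 101/4 = 25.25

25.25


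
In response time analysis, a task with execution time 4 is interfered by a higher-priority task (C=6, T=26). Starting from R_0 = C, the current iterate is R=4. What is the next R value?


R_next = C + ceil(R_prev / T_hp) * C_hp
ceil(4 / 26) = ceil(0.1538) = 1
Interference = 1 * 6 = 6
R_next = 4 + 6 = 10

10


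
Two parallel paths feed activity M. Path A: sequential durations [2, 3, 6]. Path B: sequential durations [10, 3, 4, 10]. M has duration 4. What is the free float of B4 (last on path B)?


ES(B4) = sum of predecessors on chain B = 17
EF(B4) = ES + duration = 17 + 10 = 27
Successor of B4 is M. ES(M) = max(sum(A), sum(B)) = max(11, 27) = 27
Free float = ES(successor) - EF(current) = 27 - 27 = 0

0


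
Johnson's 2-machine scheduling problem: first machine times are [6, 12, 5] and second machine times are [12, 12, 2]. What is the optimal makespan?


Apply Johnson's rule:
  Group 1 (a <= b): [(1, 6, 12), (2, 12, 12)]
  Group 2 (a > b): [(3, 5, 2)]
Optimal job order: [1, 2, 3]
Schedule:
  Job 1: M1 done at 6, M2 done at 18
  Job 2: M1 done at 18, M2 done at 30
  Job 3: M1 done at 23, M2 done at 32
Makespan = 32

32


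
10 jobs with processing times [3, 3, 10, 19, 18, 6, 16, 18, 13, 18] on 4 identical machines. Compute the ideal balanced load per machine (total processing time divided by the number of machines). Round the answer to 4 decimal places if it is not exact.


Total processing time = 3 + 3 + 10 + 19 + 18 + 6 + 16 + 18 + 13 + 18 = 124
Number of machines = 4
Ideal balanced load = 124 / 4 = 31.0

31.0


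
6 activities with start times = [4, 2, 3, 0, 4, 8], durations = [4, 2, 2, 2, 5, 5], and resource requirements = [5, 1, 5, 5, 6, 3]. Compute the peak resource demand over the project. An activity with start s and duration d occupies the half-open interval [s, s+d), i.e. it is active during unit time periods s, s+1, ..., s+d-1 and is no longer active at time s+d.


Each activity i is active on [start_i, start_i + duration_i).
Compute total resource usage per time slot:
  t=0: active resources = [5], total = 5
  t=1: active resources = [5], total = 5
  t=2: active resources = [1], total = 1
  t=3: active resources = [1, 5], total = 6
  t=4: active resources = [5, 5, 6], total = 16
  t=5: active resources = [5, 6], total = 11
  t=6: active resources = [5, 6], total = 11
  t=7: active resources = [5, 6], total = 11
  t=8: active resources = [6, 3], total = 9
  t=9: active resources = [3], total = 3
  t=10: active resources = [3], total = 3
  t=11: active resources = [3], total = 3
  t=12: active resources = [3], total = 3
Peak resource demand = 16

16
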